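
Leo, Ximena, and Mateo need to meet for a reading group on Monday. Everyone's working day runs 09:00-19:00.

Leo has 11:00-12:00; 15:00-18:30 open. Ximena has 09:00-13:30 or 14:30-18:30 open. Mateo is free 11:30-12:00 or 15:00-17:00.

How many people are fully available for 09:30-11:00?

Ximena can make the full 09:30-11:00 slot — that's 1.

1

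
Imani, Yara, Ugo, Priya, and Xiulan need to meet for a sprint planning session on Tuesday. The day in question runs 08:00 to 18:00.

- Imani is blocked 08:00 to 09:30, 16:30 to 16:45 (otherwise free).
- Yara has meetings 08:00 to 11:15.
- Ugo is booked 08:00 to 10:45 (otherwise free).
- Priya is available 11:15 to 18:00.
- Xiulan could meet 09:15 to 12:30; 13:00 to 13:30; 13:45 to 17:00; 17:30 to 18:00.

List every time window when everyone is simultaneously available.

11:15-12:30, 13:00-13:30, 13:45-16:30, 16:45-17:00, 17:30-18:00

Imani free: 09:30-16:30, 16:45-18:00 (invert busy blocks within the working day).
Yara free: 11:15-18:00 (invert busy blocks within the working day).
Ugo free: 10:45-18:00 (invert busy blocks within the working day).
Priya free: 11:15-18:00.
Xiulan free: 09:15-12:30, 13:00-13:30, 13:45-17:00, 17:30-18:00.
Imani ∩ Yara: 11:15-16:30, 16:45-18:00.
Imani ∩ Yara ∩ Ugo: 11:15-16:30, 16:45-18:00.
Imani ∩ Yara ∩ Ugo ∩ Priya: 11:15-16:30, 16:45-18:00.
Imani ∩ Yara ∩ Ugo ∩ Priya ∩ Xiulan: 11:15-12:30, 13:00-13:30, 13:45-16:30, 16:45-17:00, 17:30-18:00.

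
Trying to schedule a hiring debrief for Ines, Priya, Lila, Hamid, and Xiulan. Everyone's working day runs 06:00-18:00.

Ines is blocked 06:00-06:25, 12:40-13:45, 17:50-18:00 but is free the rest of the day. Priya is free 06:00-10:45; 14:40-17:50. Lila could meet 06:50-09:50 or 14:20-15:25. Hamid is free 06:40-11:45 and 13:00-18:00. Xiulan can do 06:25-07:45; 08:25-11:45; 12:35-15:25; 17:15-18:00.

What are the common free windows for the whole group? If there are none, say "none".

Ines free: 06:25-12:40, 13:45-17:50 (invert busy blocks within the working day).
Priya free: 06:00-10:45, 14:40-17:50.
Lila free: 06:50-09:50, 14:20-15:25.
Hamid free: 06:40-11:45, 13:00-18:00.
Xiulan free: 06:25-07:45, 08:25-11:45, 12:35-15:25, 17:15-18:00.
Ines ∩ Priya: 06:25-10:45, 14:40-17:50.
Ines ∩ Priya ∩ Lila: 06:50-09:50, 14:40-15:25.
Ines ∩ Priya ∩ Lila ∩ Hamid: 06:50-09:50, 14:40-15:25.
Ines ∩ Priya ∩ Lila ∩ Hamid ∩ Xiulan: 06:50-07:45, 08:25-09:50, 14:40-15:25.
Those are the intersection windows.

06:50-07:45, 08:25-09:50, 14:40-15:25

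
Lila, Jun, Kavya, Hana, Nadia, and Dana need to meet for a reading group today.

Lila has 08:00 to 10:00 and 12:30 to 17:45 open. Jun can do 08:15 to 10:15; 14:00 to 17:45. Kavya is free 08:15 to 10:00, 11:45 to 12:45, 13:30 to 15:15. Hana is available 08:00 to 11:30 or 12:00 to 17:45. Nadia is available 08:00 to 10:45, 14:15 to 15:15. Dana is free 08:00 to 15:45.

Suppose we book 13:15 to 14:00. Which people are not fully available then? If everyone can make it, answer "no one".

Jun, Kavya, Nadia

Lila: free for 13:15-14:00. Jun: not fully free for 13:15-14:00. Kavya: not fully free for 13:15-14:00. Hana: free for 13:15-14:00. Nadia: not fully free for 13:15-14:00. Dana: free for 13:15-14:00.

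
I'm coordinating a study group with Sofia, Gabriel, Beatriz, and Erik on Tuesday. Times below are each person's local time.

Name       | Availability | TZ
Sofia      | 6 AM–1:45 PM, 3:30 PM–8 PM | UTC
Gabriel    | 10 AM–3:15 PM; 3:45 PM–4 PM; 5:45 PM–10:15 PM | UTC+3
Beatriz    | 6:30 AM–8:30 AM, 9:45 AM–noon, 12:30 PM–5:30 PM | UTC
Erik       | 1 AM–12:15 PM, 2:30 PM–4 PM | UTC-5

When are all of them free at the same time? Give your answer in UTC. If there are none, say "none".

07:00-08:30, 09:45-12:00, 12:45-13:00, 15:30-17:15

Sofia in UTC: 06:00-13:45, 15:30-20:00.
Gabriel in UTC: 07:00-12:15, 12:45-13:00, 14:45-19:15 (subtract 3h to convert from UTC+3).
Beatriz in UTC: 06:30-08:30, 09:45-12:00, 12:30-17:30.
Erik in UTC: 06:00-17:15, 19:30-21:00 (add 5h to convert from UTC-5).
Sofia ∩ Gabriel: 07:00-12:15, 12:45-13:00, 15:30-19:15.
Sofia ∩ Gabriel ∩ Beatriz: 07:00-08:30, 09:45-12:00, 12:45-13:00, 15:30-17:30.
Sofia ∩ Gabriel ∩ Beatriz ∩ Erik: 07:00-08:30, 09:45-12:00, 12:45-13:00, 15:30-17:15.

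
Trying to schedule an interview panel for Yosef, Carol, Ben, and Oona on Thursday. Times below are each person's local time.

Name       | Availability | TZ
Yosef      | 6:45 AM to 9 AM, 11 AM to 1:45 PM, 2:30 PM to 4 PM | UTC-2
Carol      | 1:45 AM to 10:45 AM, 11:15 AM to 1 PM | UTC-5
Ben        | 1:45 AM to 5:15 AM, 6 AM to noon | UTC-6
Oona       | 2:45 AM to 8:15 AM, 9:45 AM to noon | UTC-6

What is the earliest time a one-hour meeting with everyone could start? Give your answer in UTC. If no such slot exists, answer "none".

08:45

Yosef in UTC: 08:45-11:00, 13:00-15:45, 16:30-18:00 (add 2h to convert from UTC-2).
Carol in UTC: 06:45-15:45, 16:15-18:00 (add 5h to convert from UTC-5).
Ben in UTC: 07:45-11:15, 12:00-18:00 (add 6h to convert from UTC-6).
Oona in UTC: 08:45-14:15, 15:45-18:00 (add 6h to convert from UTC-6).
Yosef ∩ Carol: 08:45-11:00, 13:00-15:45, 16:30-18:00.
Yosef ∩ Carol ∩ Ben: 08:45-11:00, 13:00-15:45, 16:30-18:00.
Yosef ∩ Carol ∩ Ben ∩ Oona: 08:45-11:00, 13:00-14:15, 16:30-18:00.
The first common window of at least 60 minutes is 08:45-11:00, so the earliest start is 08:45.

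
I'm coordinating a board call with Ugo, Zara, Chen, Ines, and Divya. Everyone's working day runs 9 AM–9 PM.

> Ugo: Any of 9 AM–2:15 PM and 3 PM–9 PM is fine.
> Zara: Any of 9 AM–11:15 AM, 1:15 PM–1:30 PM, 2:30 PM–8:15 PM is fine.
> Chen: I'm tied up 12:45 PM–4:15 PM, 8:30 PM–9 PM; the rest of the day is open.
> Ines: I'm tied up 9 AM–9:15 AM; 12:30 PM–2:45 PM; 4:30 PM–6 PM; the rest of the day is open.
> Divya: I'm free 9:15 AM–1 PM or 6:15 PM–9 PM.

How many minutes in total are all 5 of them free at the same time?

240

Ugo free: 09:00-14:15, 15:00-21:00.
Zara free: 09:00-11:15, 13:15-13:30, 14:30-20:15.
Chen free: 09:00-12:45, 16:15-20:30 (invert busy blocks within the working day).
Ines free: 09:15-12:30, 14:45-16:30, 18:00-21:00 (invert busy blocks within the working day).
Divya free: 09:15-13:00, 18:15-21:00.
Ugo ∩ Zara: 09:00-11:15, 13:15-13:30, 15:00-20:15.
Ugo ∩ Zara ∩ Chen: 09:00-11:15, 16:15-20:15.
Ugo ∩ Zara ∩ Chen ∩ Ines: 09:15-11:15, 16:15-16:30, 18:00-20:15.
Ugo ∩ Zara ∩ Chen ∩ Ines ∩ Divya: 09:15-11:15, 18:15-20:15.
Summing the common windows: 120 + 120 = 240 minutes.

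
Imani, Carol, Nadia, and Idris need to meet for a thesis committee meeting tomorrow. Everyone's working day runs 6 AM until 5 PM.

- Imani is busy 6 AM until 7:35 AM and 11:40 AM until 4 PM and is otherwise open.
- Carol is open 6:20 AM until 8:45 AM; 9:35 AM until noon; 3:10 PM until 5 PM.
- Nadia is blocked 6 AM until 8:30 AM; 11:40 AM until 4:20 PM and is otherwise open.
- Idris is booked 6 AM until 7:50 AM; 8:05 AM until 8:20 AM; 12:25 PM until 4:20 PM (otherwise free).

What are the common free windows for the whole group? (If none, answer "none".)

08:30-08:45, 09:35-11:40, 16:20-17:00

Imani free: 07:35-11:40, 16:00-17:00 (invert busy blocks within the working day).
Carol free: 06:20-08:45, 09:35-12:00, 15:10-17:00.
Nadia free: 08:30-11:40, 16:20-17:00 (invert busy blocks within the working day).
Idris free: 07:50-08:05, 08:20-12:25, 16:20-17:00 (invert busy blocks within the working day).
Imani ∩ Carol: 07:35-08:45, 09:35-11:40, 16:00-17:00.
Imani ∩ Carol ∩ Nadia: 08:30-08:45, 09:35-11:40, 16:20-17:00.
Imani ∩ Carol ∩ Nadia ∩ Idris: 08:30-08:45, 09:35-11:40, 16:20-17:00.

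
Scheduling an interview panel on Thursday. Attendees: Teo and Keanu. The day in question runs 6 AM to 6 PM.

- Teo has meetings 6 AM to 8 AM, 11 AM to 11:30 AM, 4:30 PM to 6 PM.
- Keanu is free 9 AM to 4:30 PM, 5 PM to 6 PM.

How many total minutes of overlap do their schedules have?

Teo free: 08:00-11:00, 11:30-16:30 (invert busy blocks within the working day).
Keanu free: 09:00-16:30, 17:00-18:00.
Teo ∩ Keanu: 09:00-11:00, 11:30-16:30.
Summing the common windows: 120 + 300 = 420 minutes.

420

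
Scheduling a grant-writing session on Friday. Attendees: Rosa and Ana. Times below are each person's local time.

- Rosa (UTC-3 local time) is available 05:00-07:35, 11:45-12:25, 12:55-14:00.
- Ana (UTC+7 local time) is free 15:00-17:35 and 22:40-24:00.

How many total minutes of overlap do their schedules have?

220

Rosa in UTC: 08:00-10:35, 14:45-15:25, 15:55-17:00 (add 3h to convert from UTC-3).
Ana in UTC: 08:00-10:35, 15:40-17:00 (subtract 7h to convert from UTC+7).
Rosa ∩ Ana: 08:00-10:35, 15:55-17:00.
So the common availability across everyone is 08:00-10:35, 15:55-17:00.
Summing the common windows: 155 + 65 = 220 minutes.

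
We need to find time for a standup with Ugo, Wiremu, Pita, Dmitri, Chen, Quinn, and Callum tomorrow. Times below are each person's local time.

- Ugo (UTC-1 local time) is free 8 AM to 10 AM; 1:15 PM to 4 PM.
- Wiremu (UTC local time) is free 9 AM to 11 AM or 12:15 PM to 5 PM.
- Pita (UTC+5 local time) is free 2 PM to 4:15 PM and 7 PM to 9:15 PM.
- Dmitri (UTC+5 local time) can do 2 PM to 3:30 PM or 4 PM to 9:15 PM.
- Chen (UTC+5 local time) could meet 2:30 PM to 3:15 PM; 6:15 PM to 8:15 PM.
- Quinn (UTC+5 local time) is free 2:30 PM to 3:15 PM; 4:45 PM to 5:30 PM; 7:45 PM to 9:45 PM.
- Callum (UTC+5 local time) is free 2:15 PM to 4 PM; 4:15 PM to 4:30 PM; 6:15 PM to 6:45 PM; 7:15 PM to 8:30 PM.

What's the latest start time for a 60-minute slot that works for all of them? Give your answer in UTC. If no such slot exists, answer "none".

Ugo in UTC: 09:00-11:00, 14:15-17:00 (add 1h to convert from UTC-1).
Wiremu in UTC: 09:00-11:00, 12:15-17:00.
Pita in UTC: 09:00-11:15, 14:00-16:15 (subtract 5h to convert from UTC+5).
Dmitri in UTC: 09:00-10:30, 11:00-16:15 (subtract 5h to convert from UTC+5).
Chen in UTC: 09:30-10:15, 13:15-15:15 (subtract 5h to convert from UTC+5).
Quinn in UTC: 09:30-10:15, 11:45-12:30, 14:45-16:45 (subtract 5h to convert from UTC+5).
Callum in UTC: 09:15-11:00, 11:15-11:30, 13:15-13:45, 14:15-15:30 (subtract 5h to convert from UTC+5).
Ugo ∩ Wiremu: 09:00-11:00, 14:15-17:00.
Ugo ∩ Wiremu ∩ Pita: 09:00-11:00, 14:15-16:15.
Ugo ∩ Wiremu ∩ Pita ∩ Dmitri: 09:00-10:30, 14:15-16:15.
Ugo ∩ Wiremu ∩ Pita ∩ Dmitri ∩ Chen: 09:30-10:15, 14:15-15:15.
Ugo ∩ Wiremu ∩ Pita ∩ Dmitri ∩ Chen ∩ Quinn: 09:30-10:15, 14:45-15:15.
Ugo ∩ Wiremu ∩ Pita ∩ Dmitri ∩ Chen ∩ Quinn ∩ Callum: 09:30-10:15, 14:45-15:15.
No common window is at least 60 minutes long.

none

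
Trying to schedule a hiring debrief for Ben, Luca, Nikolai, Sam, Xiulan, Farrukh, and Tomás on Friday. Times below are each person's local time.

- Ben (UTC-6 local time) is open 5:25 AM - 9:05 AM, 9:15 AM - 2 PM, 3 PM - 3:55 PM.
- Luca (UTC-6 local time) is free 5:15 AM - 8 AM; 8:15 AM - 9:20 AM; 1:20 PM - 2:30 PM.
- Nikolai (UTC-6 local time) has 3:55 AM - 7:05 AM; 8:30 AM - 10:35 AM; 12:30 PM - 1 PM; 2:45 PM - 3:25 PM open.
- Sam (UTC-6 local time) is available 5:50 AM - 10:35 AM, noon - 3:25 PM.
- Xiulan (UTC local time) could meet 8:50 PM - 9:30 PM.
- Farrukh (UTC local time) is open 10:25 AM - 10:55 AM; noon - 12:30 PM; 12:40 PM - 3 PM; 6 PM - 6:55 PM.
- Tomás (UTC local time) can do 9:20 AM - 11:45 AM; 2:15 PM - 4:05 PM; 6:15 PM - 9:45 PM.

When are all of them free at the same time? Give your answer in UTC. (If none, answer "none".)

none

Ben in UTC: 11:25-15:05, 15:15-20:00, 21:00-21:55 (add 6h to convert from UTC-6).
Luca in UTC: 11:15-14:00, 14:15-15:20, 19:20-20:30 (add 6h to convert from UTC-6).
Nikolai in UTC: 09:55-13:05, 14:30-16:35, 18:30-19:00, 20:45-21:25 (add 6h to convert from UTC-6).
Sam in UTC: 11:50-16:35, 18:00-21:25 (add 6h to convert from UTC-6).
Xiulan in UTC: 20:50-21:30.
Farrukh in UTC: 10:25-10:55, 12:00-12:30, 12:40-15:00, 18:00-18:55.
Tomás in UTC: 09:20-11:45, 14:15-16:05, 18:15-21:45.
Ben ∩ Luca: 11:25-14:00, 14:15-15:05, 15:15-15:20, 19:20-20:00.
Ben ∩ Luca ∩ Nikolai: 11:25-13:05, 14:30-15:05, 15:15-15:20.
Ben ∩ Luca ∩ Nikolai ∩ Sam: 11:50-13:05, 14:30-15:05, 15:15-15:20.
Ben ∩ Luca ∩ Nikolai ∩ Sam ∩ Xiulan: ∅.
Ben ∩ Luca ∩ Nikolai ∩ Sam ∩ Xiulan ∩ Farrukh: ∅.
Ben ∩ Luca ∩ Nikolai ∩ Sam ∩ Xiulan ∩ Farrukh ∩ Tomás: ∅.
There is no time when everyone is free.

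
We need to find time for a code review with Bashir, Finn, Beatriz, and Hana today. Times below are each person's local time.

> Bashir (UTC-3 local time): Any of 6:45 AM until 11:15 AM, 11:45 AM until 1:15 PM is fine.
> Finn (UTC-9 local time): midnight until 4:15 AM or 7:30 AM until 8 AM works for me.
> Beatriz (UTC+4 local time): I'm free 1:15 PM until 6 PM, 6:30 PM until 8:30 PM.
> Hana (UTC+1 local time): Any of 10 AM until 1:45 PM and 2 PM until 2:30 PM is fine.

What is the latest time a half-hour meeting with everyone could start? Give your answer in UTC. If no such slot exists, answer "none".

12:15

Bashir in UTC: 09:45-14:15, 14:45-16:15 (add 3h to convert from UTC-3).
Finn in UTC: 09:00-13:15, 16:30-17:00 (add 9h to convert from UTC-9).
Beatriz in UTC: 09:15-14:00, 14:30-16:30 (subtract 4h to convert from UTC+4).
Hana in UTC: 09:00-12:45, 13:00-13:30 (subtract 1h to convert from UTC+1).
Bashir ∩ Finn: 09:45-13:15.
Bashir ∩ Finn ∩ Beatriz: 09:45-13:15.
Bashir ∩ Finn ∩ Beatriz ∩ Hana: 09:45-12:45, 13:00-13:15.
Those are the intersection windows.
The last common window of at least 30 minutes is 09:45-12:45; a 30-minute meeting can start as late as 12:15 and still end by 12:45.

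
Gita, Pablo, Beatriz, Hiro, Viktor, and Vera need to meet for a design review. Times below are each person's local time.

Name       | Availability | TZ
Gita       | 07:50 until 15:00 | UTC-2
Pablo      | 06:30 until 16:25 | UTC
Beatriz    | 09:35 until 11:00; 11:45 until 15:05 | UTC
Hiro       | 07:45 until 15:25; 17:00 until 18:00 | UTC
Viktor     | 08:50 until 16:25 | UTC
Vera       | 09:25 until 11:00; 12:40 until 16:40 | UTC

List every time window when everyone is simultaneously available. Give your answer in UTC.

Gita in UTC: 09:50-17:00 (add 2h to convert from UTC-2).
Pablo in UTC: 06:30-16:25.
Beatriz in UTC: 09:35-11:00, 11:45-15:05.
Hiro in UTC: 07:45-15:25, 17:00-18:00.
Viktor in UTC: 08:50-16:25.
Vera in UTC: 09:25-11:00, 12:40-16:40.
Gita ∩ Pablo: 09:50-16:25.
Gita ∩ Pablo ∩ Beatriz: 09:50-11:00, 11:45-15:05.
Gita ∩ Pablo ∩ Beatriz ∩ Hiro: 09:50-11:00, 11:45-15:05.
Gita ∩ Pablo ∩ Beatriz ∩ Hiro ∩ Viktor: 09:50-11:00, 11:45-15:05.
Gita ∩ Pablo ∩ Beatriz ∩ Hiro ∩ Viktor ∩ Vera: 09:50-11:00, 12:40-15:05.
Those are the intersection windows.

09:50-11:00, 12:40-15:05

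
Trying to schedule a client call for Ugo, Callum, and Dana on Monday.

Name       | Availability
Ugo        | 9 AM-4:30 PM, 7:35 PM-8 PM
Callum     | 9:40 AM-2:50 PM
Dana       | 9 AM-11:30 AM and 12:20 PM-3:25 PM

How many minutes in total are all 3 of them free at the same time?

260

Ugo ∩ Callum: 09:40-14:50.
Ugo ∩ Callum ∩ Dana: 09:40-11:30, 12:20-14:50.
Summing the common windows: 110 + 150 = 260 minutes.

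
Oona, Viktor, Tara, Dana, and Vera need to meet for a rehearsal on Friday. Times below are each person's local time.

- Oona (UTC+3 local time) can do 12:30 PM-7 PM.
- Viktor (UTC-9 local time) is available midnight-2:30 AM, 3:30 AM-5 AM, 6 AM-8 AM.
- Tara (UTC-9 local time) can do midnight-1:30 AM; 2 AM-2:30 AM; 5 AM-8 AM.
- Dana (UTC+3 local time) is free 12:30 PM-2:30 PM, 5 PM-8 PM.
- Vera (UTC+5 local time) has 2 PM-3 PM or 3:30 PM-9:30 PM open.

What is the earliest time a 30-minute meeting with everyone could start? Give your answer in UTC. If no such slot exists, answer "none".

09:30

Oona in UTC: 09:30-16:00 (subtract 3h to convert from UTC+3).
Viktor in UTC: 09:00-11:30, 12:30-14:00, 15:00-17:00 (add 9h to convert from UTC-9).
Tara in UTC: 09:00-10:30, 11:00-11:30, 14:00-17:00 (add 9h to convert from UTC-9).
Dana in UTC: 09:30-11:30, 14:00-17:00 (subtract 3h to convert from UTC+3).
Vera in UTC: 09:00-10:00, 10:30-16:30 (subtract 5h to convert from UTC+5).
Oona ∩ Viktor: 09:30-11:30, 12:30-14:00, 15:00-16:00.
Oona ∩ Viktor ∩ Tara: 09:30-10:30, 11:00-11:30, 15:00-16:00.
Oona ∩ Viktor ∩ Tara ∩ Dana: 09:30-10:30, 11:00-11:30, 15:00-16:00.
Oona ∩ Viktor ∩ Tara ∩ Dana ∩ Vera: 09:30-10:00, 11:00-11:30, 15:00-16:00.
So the common availability across everyone is 09:30-10:00, 11:00-11:30, 15:00-16:00.
The first common window of at least 30 minutes is 09:30-10:00, so the earliest start is 09:30.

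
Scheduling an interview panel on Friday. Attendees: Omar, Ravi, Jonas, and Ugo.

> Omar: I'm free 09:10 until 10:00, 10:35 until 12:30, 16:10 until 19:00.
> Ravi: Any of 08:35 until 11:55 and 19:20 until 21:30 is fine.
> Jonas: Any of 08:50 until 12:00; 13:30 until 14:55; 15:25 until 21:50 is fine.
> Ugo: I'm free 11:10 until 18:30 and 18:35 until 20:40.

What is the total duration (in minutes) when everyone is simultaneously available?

45

Omar ∩ Ravi: 09:10-10:00, 10:35-11:55.
Omar ∩ Ravi ∩ Jonas: 09:10-10:00, 10:35-11:55.
Omar ∩ Ravi ∩ Jonas ∩ Ugo: 11:10-11:55.
So the common availability across everyone is 11:10-11:55.
That's a single block of 45 minutes.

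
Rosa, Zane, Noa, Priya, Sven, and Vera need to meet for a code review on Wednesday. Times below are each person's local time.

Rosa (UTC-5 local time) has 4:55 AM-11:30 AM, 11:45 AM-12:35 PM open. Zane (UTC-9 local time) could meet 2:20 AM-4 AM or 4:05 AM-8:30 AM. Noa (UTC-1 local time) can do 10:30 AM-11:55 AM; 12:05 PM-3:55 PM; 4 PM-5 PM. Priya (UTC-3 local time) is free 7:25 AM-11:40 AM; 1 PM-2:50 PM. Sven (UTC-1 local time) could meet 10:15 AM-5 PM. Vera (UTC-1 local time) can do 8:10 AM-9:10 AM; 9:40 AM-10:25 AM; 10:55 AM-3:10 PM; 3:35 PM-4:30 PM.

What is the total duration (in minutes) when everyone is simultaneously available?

205

Rosa in UTC: 09:55-16:30, 16:45-17:35 (add 5h to convert from UTC-5).
Zane in UTC: 11:20-13:00, 13:05-17:30 (add 9h to convert from UTC-9).
Noa in UTC: 11:30-12:55, 13:05-16:55, 17:00-18:00 (add 1h to convert from UTC-1).
Priya in UTC: 10:25-14:40, 16:00-17:50 (add 3h to convert from UTC-3).
Sven in UTC: 11:15-18:00 (add 1h to convert from UTC-1).
Vera in UTC: 09:10-10:10, 10:40-11:25, 11:55-16:10, 16:35-17:30 (add 1h to convert from UTC-1).
Rosa ∩ Zane: 11:20-13:00, 13:05-16:30, 16:45-17:30.
Rosa ∩ Zane ∩ Noa: 11:30-12:55, 13:05-16:30, 16:45-16:55, 17:00-17:30.
Rosa ∩ Zane ∩ Noa ∩ Priya: 11:30-12:55, 13:05-14:40, 16:00-16:30, 16:45-16:55, 17:00-17:30.
Rosa ∩ Zane ∩ Noa ∩ Priya ∩ Sven: 11:30-12:55, 13:05-14:40, 16:00-16:30, 16:45-16:55, 17:00-17:30.
Rosa ∩ Zane ∩ Noa ∩ Priya ∩ Sven ∩ Vera: 11:55-12:55, 13:05-14:40, 16:00-16:10, 16:45-16:55, 17:00-17:30.
Summing the common windows: 60 + 95 + 10 + 10 + 30 = 205 minutes.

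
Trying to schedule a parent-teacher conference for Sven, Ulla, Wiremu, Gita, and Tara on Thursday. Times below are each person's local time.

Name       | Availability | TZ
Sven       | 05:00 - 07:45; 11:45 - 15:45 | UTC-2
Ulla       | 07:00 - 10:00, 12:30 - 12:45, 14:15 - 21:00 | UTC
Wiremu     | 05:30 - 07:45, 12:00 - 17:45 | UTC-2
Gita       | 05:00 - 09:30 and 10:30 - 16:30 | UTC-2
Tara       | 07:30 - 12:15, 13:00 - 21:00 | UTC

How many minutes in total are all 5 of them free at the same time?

345

Sven in UTC: 07:00-09:45, 13:45-17:45 (add 2h to convert from UTC-2).
Ulla in UTC: 07:00-10:00, 12:30-12:45, 14:15-21:00.
Wiremu in UTC: 07:30-09:45, 14:00-19:45 (add 2h to convert from UTC-2).
Gita in UTC: 07:00-11:30, 12:30-18:30 (add 2h to convert from UTC-2).
Tara in UTC: 07:30-12:15, 13:00-21:00.
Sven ∩ Ulla: 07:00-09:45, 14:15-17:45.
Sven ∩ Ulla ∩ Wiremu: 07:30-09:45, 14:15-17:45.
Sven ∩ Ulla ∩ Wiremu ∩ Gita: 07:30-09:45, 14:15-17:45.
Sven ∩ Ulla ∩ Wiremu ∩ Gita ∩ Tara: 07:30-09:45, 14:15-17:45.
Summing the common windows: 135 + 210 = 345 minutes.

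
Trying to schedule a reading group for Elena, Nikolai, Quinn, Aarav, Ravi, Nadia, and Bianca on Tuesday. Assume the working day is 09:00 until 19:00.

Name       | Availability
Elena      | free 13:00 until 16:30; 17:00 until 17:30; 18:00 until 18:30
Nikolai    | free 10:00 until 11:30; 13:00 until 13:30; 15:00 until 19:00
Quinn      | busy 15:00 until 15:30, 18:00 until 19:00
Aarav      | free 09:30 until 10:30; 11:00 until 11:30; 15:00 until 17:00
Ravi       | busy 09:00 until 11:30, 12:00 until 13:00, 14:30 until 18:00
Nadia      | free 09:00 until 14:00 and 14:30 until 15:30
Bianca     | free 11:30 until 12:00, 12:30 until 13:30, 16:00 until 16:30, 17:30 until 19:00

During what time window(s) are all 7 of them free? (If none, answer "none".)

none

Elena free: 13:00-16:30, 17:00-17:30, 18:00-18:30.
Nikolai free: 10:00-11:30, 13:00-13:30, 15:00-19:00.
Quinn free: 09:00-15:00, 15:30-18:00 (invert busy blocks within the working day).
Aarav free: 09:30-10:30, 11:00-11:30, 15:00-17:00.
Ravi free: 11:30-12:00, 13:00-14:30, 18:00-19:00 (invert busy blocks within the working day).
Nadia free: 09:00-14:00, 14:30-15:30.
Bianca free: 11:30-12:00, 12:30-13:30, 16:00-16:30, 17:30-19:00.
Elena ∩ Nikolai: 13:00-13:30, 15:00-16:30, 17:00-17:30, 18:00-18:30.
Elena ∩ Nikolai ∩ Quinn: 13:00-13:30, 15:30-16:30, 17:00-17:30.
Elena ∩ Nikolai ∩ Quinn ∩ Aarav: 15:30-16:30.
Elena ∩ Nikolai ∩ Quinn ∩ Aarav ∩ Ravi: ∅.
Elena ∩ Nikolai ∩ Quinn ∩ Aarav ∩ Ravi ∩ Nadia: ∅.
Elena ∩ Nikolai ∩ Quinn ∩ Aarav ∩ Ravi ∩ Nadia ∩ Bianca: ∅.
There is no time when everyone is free.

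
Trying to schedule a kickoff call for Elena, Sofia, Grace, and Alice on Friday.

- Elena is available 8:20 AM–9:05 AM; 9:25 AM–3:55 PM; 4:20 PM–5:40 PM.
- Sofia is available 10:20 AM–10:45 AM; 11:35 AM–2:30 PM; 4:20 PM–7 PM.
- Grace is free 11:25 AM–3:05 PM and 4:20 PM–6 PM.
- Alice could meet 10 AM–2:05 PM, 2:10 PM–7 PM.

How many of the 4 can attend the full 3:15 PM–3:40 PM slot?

Elena and Alice can make the full 15:15-15:40 slot — that's 2.

2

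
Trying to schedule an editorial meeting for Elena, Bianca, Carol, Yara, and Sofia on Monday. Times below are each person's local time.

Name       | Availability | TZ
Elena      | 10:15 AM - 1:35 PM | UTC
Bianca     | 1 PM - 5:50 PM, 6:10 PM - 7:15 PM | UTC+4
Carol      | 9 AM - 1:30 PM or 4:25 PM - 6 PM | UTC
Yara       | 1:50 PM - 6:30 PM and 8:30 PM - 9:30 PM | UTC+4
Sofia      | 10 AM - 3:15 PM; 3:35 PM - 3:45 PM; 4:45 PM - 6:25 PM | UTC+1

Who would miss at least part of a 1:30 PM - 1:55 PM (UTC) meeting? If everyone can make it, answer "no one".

Elena in UTC: 10:15-13:35.
Bianca in UTC: 09:00-13:50, 14:10-15:15 (subtract 4h to convert from UTC+4).
Carol in UTC: 09:00-13:30, 16:25-18:00.
Yara in UTC: 09:50-14:30, 16:30-17:30 (subtract 4h to convert from UTC+4).
Sofia in UTC: 09:00-14:15, 14:35-14:45, 15:45-17:25 (subtract 1h to convert from UTC+1).
Elena: not fully free for 13:30-13:55. Bianca: not fully free for 13:30-13:55. Carol: not fully free for 13:30-13:55. Yara: free for 13:30-13:55. Sofia: free for 13:30-13:55.

Bianca, Carol, Elena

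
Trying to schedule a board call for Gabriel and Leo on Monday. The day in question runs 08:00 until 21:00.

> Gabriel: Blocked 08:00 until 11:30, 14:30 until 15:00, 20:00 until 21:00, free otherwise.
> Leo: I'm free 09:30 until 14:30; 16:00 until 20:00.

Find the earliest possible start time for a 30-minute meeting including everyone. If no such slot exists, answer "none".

11:30

Gabriel free: 11:30-14:30, 15:00-20:00 (invert busy blocks within the working day).
Leo free: 09:30-14:30, 16:00-20:00.
Gabriel ∩ Leo: 11:30-14:30, 16:00-20:00.
The first common window of at least 30 minutes is 11:30-14:30, so the earliest start is 11:30.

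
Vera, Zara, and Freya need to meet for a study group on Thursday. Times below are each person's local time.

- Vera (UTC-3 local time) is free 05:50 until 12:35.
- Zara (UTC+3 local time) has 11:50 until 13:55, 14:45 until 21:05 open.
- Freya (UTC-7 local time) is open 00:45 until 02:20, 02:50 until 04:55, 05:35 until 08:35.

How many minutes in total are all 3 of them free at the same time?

285

Vera in UTC: 08:50-15:35 (add 3h to convert from UTC-3).
Zara in UTC: 08:50-10:55, 11:45-18:05 (subtract 3h to convert from UTC+3).
Freya in UTC: 07:45-09:20, 09:50-11:55, 12:35-15:35 (add 7h to convert from UTC-7).
Vera ∩ Zara: 08:50-10:55, 11:45-15:35.
Vera ∩ Zara ∩ Freya: 08:50-09:20, 09:50-10:55, 11:45-11:55, 12:35-15:35.
Summing the common windows: 30 + 65 + 10 + 180 = 285 minutes.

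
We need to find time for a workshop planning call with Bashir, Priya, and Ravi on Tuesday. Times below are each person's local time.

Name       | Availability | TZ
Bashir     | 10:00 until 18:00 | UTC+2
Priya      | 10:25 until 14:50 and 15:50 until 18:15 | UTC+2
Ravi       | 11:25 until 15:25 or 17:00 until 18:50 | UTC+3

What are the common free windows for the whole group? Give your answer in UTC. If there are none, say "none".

Bashir in UTC: 08:00-16:00 (subtract 2h to convert from UTC+2).
Priya in UTC: 08:25-12:50, 13:50-16:15 (subtract 2h to convert from UTC+2).
Ravi in UTC: 08:25-12:25, 14:00-15:50 (subtract 3h to convert from UTC+3).
Bashir ∩ Priya: 08:25-12:50, 13:50-16:00.
Bashir ∩ Priya ∩ Ravi: 08:25-12:25, 14:00-15:50.
Those are the intersection windows.

08:25-12:25, 14:00-15:50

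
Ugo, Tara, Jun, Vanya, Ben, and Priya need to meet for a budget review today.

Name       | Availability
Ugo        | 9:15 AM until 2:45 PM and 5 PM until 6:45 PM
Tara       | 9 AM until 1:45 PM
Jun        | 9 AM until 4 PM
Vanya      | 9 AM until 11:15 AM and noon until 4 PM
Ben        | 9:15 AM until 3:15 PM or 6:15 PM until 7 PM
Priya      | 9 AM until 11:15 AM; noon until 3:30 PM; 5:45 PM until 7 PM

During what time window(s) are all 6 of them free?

Ugo ∩ Tara: 09:15-13:45.
Ugo ∩ Tara ∩ Jun: 09:15-13:45.
Ugo ∩ Tara ∩ Jun ∩ Vanya: 09:15-11:15, 12:00-13:45.
Ugo ∩ Tara ∩ Jun ∩ Vanya ∩ Ben: 09:15-11:15, 12:00-13:45.
Ugo ∩ Tara ∩ Jun ∩ Vanya ∩ Ben ∩ Priya: 09:15-11:15, 12:00-13:45.

09:15-11:15, 12:00-13:45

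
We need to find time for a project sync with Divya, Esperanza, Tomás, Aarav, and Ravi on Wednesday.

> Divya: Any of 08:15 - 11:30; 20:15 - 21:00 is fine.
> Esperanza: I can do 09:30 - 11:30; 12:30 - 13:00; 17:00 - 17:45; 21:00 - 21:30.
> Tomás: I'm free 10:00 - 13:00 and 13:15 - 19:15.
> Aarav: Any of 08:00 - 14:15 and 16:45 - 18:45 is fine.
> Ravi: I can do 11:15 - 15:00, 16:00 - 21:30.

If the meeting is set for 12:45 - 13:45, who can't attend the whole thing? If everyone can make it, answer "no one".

Divya: not fully free for 12:45-13:45. Esperanza: not fully free for 12:45-13:45. Tomás: not fully free for 12:45-13:45. Aarav: free for 12:45-13:45. Ravi: free for 12:45-13:45.

Divya, Esperanza, Tomás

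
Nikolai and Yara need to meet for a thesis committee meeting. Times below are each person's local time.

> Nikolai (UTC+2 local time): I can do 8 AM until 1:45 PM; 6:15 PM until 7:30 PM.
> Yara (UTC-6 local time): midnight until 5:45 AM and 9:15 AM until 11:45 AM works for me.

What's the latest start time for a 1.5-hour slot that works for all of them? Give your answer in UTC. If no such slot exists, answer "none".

Nikolai in UTC: 06:00-11:45, 16:15-17:30 (subtract 2h to convert from UTC+2).
Yara in UTC: 06:00-11:45, 15:15-17:45 (add 6h to convert from UTC-6).
Nikolai ∩ Yara: 06:00-11:45, 16:15-17:30.
Those are the intersection windows.
The last common window of at least 90 minutes is 06:00-11:45; a 90-minute meeting can start as late as 10:15 and still end by 11:45.

10:15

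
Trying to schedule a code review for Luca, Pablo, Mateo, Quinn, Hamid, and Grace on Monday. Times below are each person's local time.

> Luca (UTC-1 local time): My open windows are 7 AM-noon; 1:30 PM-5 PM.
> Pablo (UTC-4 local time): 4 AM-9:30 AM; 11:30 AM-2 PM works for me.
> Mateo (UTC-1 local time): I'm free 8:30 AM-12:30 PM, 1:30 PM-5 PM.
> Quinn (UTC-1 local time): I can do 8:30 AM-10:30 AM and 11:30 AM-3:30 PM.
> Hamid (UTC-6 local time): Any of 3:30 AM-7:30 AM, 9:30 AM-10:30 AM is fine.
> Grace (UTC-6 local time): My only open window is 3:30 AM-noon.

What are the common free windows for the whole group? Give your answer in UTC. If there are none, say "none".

Luca in UTC: 08:00-13:00, 14:30-18:00 (add 1h to convert from UTC-1).
Pablo in UTC: 08:00-13:30, 15:30-18:00 (add 4h to convert from UTC-4).
Mateo in UTC: 09:30-13:30, 14:30-18:00 (add 1h to convert from UTC-1).
Quinn in UTC: 09:30-11:30, 12:30-16:30 (add 1h to convert from UTC-1).
Hamid in UTC: 09:30-13:30, 15:30-16:30 (add 6h to convert from UTC-6).
Grace in UTC: 09:30-18:00 (add 6h to convert from UTC-6).
Luca ∩ Pablo: 08:00-13:00, 15:30-18:00.
Luca ∩ Pablo ∩ Mateo: 09:30-13:00, 15:30-18:00.
Luca ∩ Pablo ∩ Mateo ∩ Quinn: 09:30-11:30, 12:30-13:00, 15:30-16:30.
Luca ∩ Pablo ∩ Mateo ∩ Quinn ∩ Hamid: 09:30-11:30, 12:30-13:00, 15:30-16:30.
Luca ∩ Pablo ∩ Mateo ∩ Quinn ∩ Hamid ∩ Grace: 09:30-11:30, 12:30-13:00, 15:30-16:30.

09:30-11:30, 12:30-13:00, 15:30-16:30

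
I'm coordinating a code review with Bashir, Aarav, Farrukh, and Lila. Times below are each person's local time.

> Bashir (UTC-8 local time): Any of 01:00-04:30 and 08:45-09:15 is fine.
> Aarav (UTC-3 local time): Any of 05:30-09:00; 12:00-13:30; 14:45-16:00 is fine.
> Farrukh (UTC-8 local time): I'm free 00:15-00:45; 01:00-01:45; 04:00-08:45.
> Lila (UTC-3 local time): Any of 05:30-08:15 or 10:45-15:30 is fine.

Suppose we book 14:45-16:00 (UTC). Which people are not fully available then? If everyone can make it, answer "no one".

Bashir in UTC: 09:00-12:30, 16:45-17:15 (add 8h to convert from UTC-8).
Aarav in UTC: 08:30-12:00, 15:00-16:30, 17:45-19:00 (add 3h to convert from UTC-3).
Farrukh in UTC: 08:15-08:45, 09:00-09:45, 12:00-16:45 (add 8h to convert from UTC-8).
Lila in UTC: 08:30-11:15, 13:45-18:30 (add 3h to convert from UTC-3).
Bashir: not fully free for 14:45-16:00. Aarav: not fully free for 14:45-16:00. Farrukh: free for 14:45-16:00. Lila: free for 14:45-16:00.

Aarav, Bashir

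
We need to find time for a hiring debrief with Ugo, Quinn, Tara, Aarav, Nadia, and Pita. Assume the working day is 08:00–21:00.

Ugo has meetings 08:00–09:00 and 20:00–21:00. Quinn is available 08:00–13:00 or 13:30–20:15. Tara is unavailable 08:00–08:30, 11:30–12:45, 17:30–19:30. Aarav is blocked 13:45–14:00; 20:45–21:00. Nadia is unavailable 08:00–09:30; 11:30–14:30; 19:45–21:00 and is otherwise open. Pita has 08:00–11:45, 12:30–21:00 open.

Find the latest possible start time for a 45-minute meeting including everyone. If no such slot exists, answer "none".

16:45

Ugo free: 09:00-20:00 (invert busy blocks within the working day).
Quinn free: 08:00-13:00, 13:30-20:15.
Tara free: 08:30-11:30, 12:45-17:30, 19:30-21:00 (invert busy blocks within the working day).
Aarav free: 08:00-13:45, 14:00-20:45 (invert busy blocks within the working day).
Nadia free: 09:30-11:30, 14:30-19:45 (invert busy blocks within the working day).
Pita free: 08:00-11:45, 12:30-21:00.
Ugo ∩ Quinn: 09:00-13:00, 13:30-20:00.
Ugo ∩ Quinn ∩ Tara: 09:00-11:30, 12:45-13:00, 13:30-17:30, 19:30-20:00.
Ugo ∩ Quinn ∩ Tara ∩ Aarav: 09:00-11:30, 12:45-13:00, 13:30-13:45, 14:00-17:30, 19:30-20:00.
Ugo ∩ Quinn ∩ Tara ∩ Aarav ∩ Nadia: 09:30-11:30, 14:30-17:30, 19:30-19:45.
Ugo ∩ Quinn ∩ Tara ∩ Aarav ∩ Nadia ∩ Pita: 09:30-11:30, 14:30-17:30, 19:30-19:45.
The last common window of at least 45 minutes is 14:30-17:30; a 45-minute meeting can start as late as 16:45 and still end by 17:30.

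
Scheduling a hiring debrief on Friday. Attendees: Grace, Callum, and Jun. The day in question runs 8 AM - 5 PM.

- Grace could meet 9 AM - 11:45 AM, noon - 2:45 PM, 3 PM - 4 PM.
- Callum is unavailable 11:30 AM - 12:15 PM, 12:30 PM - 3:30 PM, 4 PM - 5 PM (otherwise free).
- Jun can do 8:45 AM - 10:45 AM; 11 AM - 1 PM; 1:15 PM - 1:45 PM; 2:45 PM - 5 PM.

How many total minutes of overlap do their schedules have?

180

Grace free: 09:00-11:45, 12:00-14:45, 15:00-16:00.
Callum free: 08:00-11:30, 12:15-12:30, 15:30-16:00 (invert busy blocks within the working day).
Jun free: 08:45-10:45, 11:00-13:00, 13:15-13:45, 14:45-17:00.
Grace ∩ Callum: 09:00-11:30, 12:15-12:30, 15:30-16:00.
Grace ∩ Callum ∩ Jun: 09:00-10:45, 11:00-11:30, 12:15-12:30, 15:30-16:00.
Summing the common windows: 105 + 30 + 15 + 30 = 180 minutes.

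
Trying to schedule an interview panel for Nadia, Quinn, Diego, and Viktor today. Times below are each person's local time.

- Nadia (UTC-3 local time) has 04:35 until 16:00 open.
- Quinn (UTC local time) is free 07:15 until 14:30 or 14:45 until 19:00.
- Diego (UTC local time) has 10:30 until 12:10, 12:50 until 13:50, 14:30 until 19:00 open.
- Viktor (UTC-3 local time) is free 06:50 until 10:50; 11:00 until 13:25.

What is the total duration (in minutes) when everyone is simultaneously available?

Nadia in UTC: 07:35-19:00 (add 3h to convert from UTC-3).
Quinn in UTC: 07:15-14:30, 14:45-19:00.
Diego in UTC: 10:30-12:10, 12:50-13:50, 14:30-19:00.
Viktor in UTC: 09:50-13:50, 14:00-16:25 (add 3h to convert from UTC-3).
Nadia ∩ Quinn: 07:35-14:30, 14:45-19:00.
Nadia ∩ Quinn ∩ Diego: 10:30-12:10, 12:50-13:50, 14:45-19:00.
Nadia ∩ Quinn ∩ Diego ∩ Viktor: 10:30-12:10, 12:50-13:50, 14:45-16:25.
Those are the intersection windows.
Summing the common windows: 100 + 60 + 100 = 260 minutes.

260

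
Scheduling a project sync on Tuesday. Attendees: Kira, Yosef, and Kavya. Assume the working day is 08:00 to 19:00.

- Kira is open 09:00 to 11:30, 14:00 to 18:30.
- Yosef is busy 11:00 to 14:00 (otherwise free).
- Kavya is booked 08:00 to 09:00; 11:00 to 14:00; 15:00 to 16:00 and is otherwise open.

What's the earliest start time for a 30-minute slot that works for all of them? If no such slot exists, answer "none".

Kira free: 09:00-11:30, 14:00-18:30.
Yosef free: 08:00-11:00, 14:00-19:00 (invert busy blocks within the working day).
Kavya free: 09:00-11:00, 14:00-15:00, 16:00-19:00 (invert busy blocks within the working day).
Kira ∩ Yosef: 09:00-11:00, 14:00-18:30.
Kira ∩ Yosef ∩ Kavya: 09:00-11:00, 14:00-15:00, 16:00-18:30.
Those are the intersection windows.
The first common window of at least 30 minutes is 09:00-11:00, so the earliest start is 09:00.

09:00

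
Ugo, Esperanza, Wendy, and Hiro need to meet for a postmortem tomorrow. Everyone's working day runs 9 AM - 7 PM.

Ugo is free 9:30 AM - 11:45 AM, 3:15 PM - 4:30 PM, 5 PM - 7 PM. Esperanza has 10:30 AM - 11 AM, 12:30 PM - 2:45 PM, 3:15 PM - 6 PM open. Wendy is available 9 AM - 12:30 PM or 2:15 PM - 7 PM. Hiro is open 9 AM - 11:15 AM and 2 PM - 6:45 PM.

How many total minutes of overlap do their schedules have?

165

Ugo ∩ Esperanza: 10:30-11:00, 15:15-16:30, 17:00-18:00.
Ugo ∩ Esperanza ∩ Wendy: 10:30-11:00, 15:15-16:30, 17:00-18:00.
Ugo ∩ Esperanza ∩ Wendy ∩ Hiro: 10:30-11:00, 15:15-16:30, 17:00-18:00.
Those are the intersection windows.
Summing the common windows: 30 + 75 + 60 = 165 minutes.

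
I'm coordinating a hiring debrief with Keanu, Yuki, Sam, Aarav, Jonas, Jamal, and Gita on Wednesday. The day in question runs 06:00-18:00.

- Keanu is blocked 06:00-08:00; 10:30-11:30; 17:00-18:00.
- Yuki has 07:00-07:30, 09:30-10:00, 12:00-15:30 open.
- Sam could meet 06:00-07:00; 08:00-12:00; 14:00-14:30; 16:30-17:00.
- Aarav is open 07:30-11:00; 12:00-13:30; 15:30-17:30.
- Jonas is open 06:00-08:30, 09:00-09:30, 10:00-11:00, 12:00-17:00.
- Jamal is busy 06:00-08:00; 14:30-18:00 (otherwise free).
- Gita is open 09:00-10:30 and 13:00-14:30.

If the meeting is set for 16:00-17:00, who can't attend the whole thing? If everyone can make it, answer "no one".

Keanu free: 08:00-10:30, 11:30-17:00 (invert busy blocks within the working day).
Yuki free: 07:00-07:30, 09:30-10:00, 12:00-15:30.
Sam free: 06:00-07:00, 08:00-12:00, 14:00-14:30, 16:30-17:00.
Aarav free: 07:30-11:00, 12:00-13:30, 15:30-17:30.
Jonas free: 06:00-08:30, 09:00-09:30, 10:00-11:00, 12:00-17:00.
Jamal free: 08:00-14:30 (invert busy blocks within the working day).
Gita free: 09:00-10:30, 13:00-14:30.
Keanu: free for 16:00-17:00. Yuki: not fully free for 16:00-17:00. Sam: not fully free for 16:00-17:00. Aarav: free for 16:00-17:00. Jonas: free for 16:00-17:00. Jamal: not fully free for 16:00-17:00. Gita: not fully free for 16:00-17:00.

Gita, Jamal, Sam, Yuki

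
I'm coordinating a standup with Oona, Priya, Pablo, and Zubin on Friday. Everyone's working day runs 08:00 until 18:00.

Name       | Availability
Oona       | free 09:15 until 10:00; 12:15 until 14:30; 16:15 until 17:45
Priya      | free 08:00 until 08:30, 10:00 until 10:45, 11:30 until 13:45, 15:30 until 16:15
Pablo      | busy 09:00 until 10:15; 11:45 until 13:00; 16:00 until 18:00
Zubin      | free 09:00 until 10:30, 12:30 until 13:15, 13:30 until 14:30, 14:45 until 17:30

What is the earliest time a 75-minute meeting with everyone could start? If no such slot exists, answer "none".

none

Oona free: 09:15-10:00, 12:15-14:30, 16:15-17:45.
Priya free: 08:00-08:30, 10:00-10:45, 11:30-13:45, 15:30-16:15.
Pablo free: 08:00-09:00, 10:15-11:45, 13:00-16:00 (invert busy blocks within the working day).
Zubin free: 09:00-10:30, 12:30-13:15, 13:30-14:30, 14:45-17:30.
Oona ∩ Priya: 12:15-13:45.
Oona ∩ Priya ∩ Pablo: 13:00-13:45.
Oona ∩ Priya ∩ Pablo ∩ Zubin: 13:00-13:15, 13:30-13:45.
No common window is at least 75 minutes long.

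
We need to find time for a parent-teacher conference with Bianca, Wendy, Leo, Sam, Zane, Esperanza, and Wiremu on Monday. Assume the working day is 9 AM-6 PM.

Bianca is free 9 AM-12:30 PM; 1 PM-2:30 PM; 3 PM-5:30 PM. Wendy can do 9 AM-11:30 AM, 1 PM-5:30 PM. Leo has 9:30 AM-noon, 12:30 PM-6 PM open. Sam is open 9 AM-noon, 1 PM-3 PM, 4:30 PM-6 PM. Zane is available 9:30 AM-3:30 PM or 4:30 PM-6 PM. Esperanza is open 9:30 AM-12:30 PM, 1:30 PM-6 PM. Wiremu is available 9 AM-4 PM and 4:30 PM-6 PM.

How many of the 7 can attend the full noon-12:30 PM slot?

4

Bianca, Zane, Esperanza, and Wiremu can make the full 12:00-12:30 slot — that's 4.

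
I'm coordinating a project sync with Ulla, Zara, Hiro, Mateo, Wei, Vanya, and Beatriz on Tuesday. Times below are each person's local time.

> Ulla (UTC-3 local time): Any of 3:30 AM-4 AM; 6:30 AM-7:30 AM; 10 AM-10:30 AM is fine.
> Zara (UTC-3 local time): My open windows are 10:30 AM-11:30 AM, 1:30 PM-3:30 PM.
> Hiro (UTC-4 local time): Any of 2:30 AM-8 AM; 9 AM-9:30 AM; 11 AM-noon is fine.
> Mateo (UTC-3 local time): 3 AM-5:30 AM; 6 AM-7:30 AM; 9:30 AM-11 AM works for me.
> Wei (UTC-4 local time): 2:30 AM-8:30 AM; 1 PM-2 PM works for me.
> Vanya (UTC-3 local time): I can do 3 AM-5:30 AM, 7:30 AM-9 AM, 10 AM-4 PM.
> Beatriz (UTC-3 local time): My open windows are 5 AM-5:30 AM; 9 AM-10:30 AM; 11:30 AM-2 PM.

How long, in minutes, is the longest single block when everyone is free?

Ulla in UTC: 06:30-07:00, 09:30-10:30, 13:00-13:30 (add 3h to convert from UTC-3).
Zara in UTC: 13:30-14:30, 16:30-18:30 (add 3h to convert from UTC-3).
Hiro in UTC: 06:30-12:00, 13:00-13:30, 15:00-16:00 (add 4h to convert from UTC-4).
Mateo in UTC: 06:00-08:30, 09:00-10:30, 12:30-14:00 (add 3h to convert from UTC-3).
Wei in UTC: 06:30-12:30, 17:00-18:00 (add 4h to convert from UTC-4).
Vanya in UTC: 06:00-08:30, 10:30-12:00, 13:00-19:00 (add 3h to convert from UTC-3).
Beatriz in UTC: 08:00-08:30, 12:00-13:30, 14:30-17:00 (add 3h to convert from UTC-3).
Ulla ∩ Zara: ∅.
Ulla ∩ Zara ∩ Hiro: ∅.
Ulla ∩ Zara ∩ Hiro ∩ Mateo: ∅.
Ulla ∩ Zara ∩ Hiro ∩ Mateo ∩ Wei: ∅.
Ulla ∩ Zara ∩ Hiro ∩ Mateo ∩ Wei ∩ Vanya: ∅.
Ulla ∩ Zara ∩ Hiro ∩ Mateo ∩ Wei ∩ Vanya ∩ Beatriz: ∅.
There is no time when everyone is free.
No common window exists, so the longest block is 0 minutes.

0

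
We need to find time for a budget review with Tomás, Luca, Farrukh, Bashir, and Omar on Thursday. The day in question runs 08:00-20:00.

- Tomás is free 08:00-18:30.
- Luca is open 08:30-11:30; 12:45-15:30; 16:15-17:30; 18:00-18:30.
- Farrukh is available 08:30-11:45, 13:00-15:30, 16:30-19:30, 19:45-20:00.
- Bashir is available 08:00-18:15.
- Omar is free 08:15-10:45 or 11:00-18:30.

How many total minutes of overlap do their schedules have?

390

Tomás ∩ Luca: 08:30-11:30, 12:45-15:30, 16:15-17:30, 18:00-18:30.
Tomás ∩ Luca ∩ Farrukh: 08:30-11:30, 13:00-15:30, 16:30-17:30, 18:00-18:30.
Tomás ∩ Luca ∩ Farrukh ∩ Bashir: 08:30-11:30, 13:00-15:30, 16:30-17:30, 18:00-18:15.
Tomás ∩ Luca ∩ Farrukh ∩ Bashir ∩ Omar: 08:30-10:45, 11:00-11:30, 13:00-15:30, 16:30-17:30, 18:00-18:15.
Summing the common windows: 135 + 30 + 150 + 60 + 15 = 390 minutes.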